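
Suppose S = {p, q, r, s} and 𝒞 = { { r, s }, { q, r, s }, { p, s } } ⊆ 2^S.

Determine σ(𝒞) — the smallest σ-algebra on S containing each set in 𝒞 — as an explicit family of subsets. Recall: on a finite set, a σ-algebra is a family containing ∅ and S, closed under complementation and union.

Begin from { {}, { p, s }, { r, s }, { q, r, s }, S } (that is, 𝒞 plus ∅ and S).
Round 1 adds 4:
  { p }  = { q, r, s }ᶜ
  { p, q }  = { r, s }ᶜ
  { q, r }  = { p, s }ᶜ
  { p, r, s }  = { r, s } ∪ { p, s }
  — 9 sets.
Round 2: 3 new —
  { q }  = { p, r, s }ᶜ
  { p, q, r }  = { p, q } ∪ { q, r }
  { p, q, s }  = { p, q } ∪ { p, s }
  — 12 sets.
Round 3: 2 new —
  { r }  = { p, q, s }ᶜ
  { s }  = { p, q, r }ᶜ
  — 14 sets.
Round 4: +2 →
  { p, r }  = { r } ∪ { p }
  { q, s }  = { s } ∪ { q }
  — 16 sets.
Round 5 adds nothing — fixpoint reached.

Therefore σ(𝒞) = { {}, { p }, { q }, { r }, { s }, { p, q }, { p, r }, { p, s }, { q, r }, { q, s }, { r, s }, { p, q, r }, { p, q, s }, { p, r, s }, { q, r, s }, S } (|σ(𝒞)| = 16).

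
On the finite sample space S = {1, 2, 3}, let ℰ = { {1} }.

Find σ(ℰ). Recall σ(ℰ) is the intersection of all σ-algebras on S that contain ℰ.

Answer: σ(ℰ) = { ∅, {1}, {2, 3}, S }

Working:
Take S₀ = ℰ ∪ {∅, S} = { ∅, {1}, S }.
Pass 1 (1 new):
  {2, 3}  = S∖{1}
  (now 4)
Pass 2: stable.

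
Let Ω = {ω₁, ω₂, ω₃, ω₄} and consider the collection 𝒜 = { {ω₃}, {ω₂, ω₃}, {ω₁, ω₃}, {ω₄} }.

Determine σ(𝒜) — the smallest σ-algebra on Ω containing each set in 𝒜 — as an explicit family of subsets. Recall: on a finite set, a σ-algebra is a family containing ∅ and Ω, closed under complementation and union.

Start: 𝒜 ∪ {∅, Ω} = { ∅, {ω₃}, {ω₄}, {ω₁, ω₃}, {ω₂, ω₃}, Ω }.
Step 1: 7 new —
  {ω₁, ω₄}  = Ω∖{ω₂, ω₃}
  {ω₂, ω₄}  = Ω∖{ω₁, ω₃}
  {ω₃, ω₄}  = {ω₃} ∪ {ω₄}
  {ω₁, ω₂, ω₃}  = Ω∖{ω₄}
  {ω₁, ω₂, ω₄}  = Ω∖{ω₃}
  {ω₁, ω₃, ω₄}  = {ω₁, ω₃} ∪ {ω₄}
  {ω₂, ω₃, ω₄}  = {ω₂, ω₃} ∪ {ω₄}
  [13 total]
Step 2: +3 →
  {ω₁}  = Ω∖{ω₂, ω₃, ω₄}
  {ω₂}  = Ω∖{ω₁, ω₃, ω₄}
  {ω₁, ω₂}  = Ω∖{ω₃, ω₄}
  [16 total]
Step 3: stable.

|σ(𝒜)| = 16.  σ(𝒜) = { ∅, {ω₁}, {ω₂}, {ω₃}, {ω₄}, {ω₁, ω₂}, {ω₁, ω₃}, {ω₁, ω₄}, {ω₂, ω₃}, {ω₂, ω₄}, {ω₃, ω₄}, {ω₁, ω₂, ω₃}, {ω₁, ω₂, ω₄}, {ω₁, ω₃, ω₄}, {ω₂, ω₃, ω₄}, Ω }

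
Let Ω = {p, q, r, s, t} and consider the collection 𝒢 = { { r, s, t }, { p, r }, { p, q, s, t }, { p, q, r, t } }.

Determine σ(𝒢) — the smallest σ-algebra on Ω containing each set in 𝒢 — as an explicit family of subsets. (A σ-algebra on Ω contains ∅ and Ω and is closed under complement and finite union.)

Seed the family with 𝒢 together with ∅ and Ω: { {  }, { p, r }, { r, s, t }, { p, q, r, t }, { p, q, s, t }, Ω }.
Pass 1 adds 5:
  { r }  = { p, q, s, t }ᶜ
  { s }  = { p, q, r, t }ᶜ
  { p, q }  = { r, s, t }ᶜ
  { q, s, t }  = { p, r }ᶜ
  { p, r, s, t }  = { r, s, t } ∪ { p, r }
  — 11 sets.
Pass 2 (6 new):
  { q }  = { p, r, s, t }ᶜ
  { r, s }  = { r } ∪ { s }
  { p, q, r }  = { p, q } ∪ { r }
  { p, q, s }  = { p, q } ∪ { s }
  { p, r, s }  = { p, r } ∪ { s }
  { q, r, s, t }  = { r, s, t } ∪ { q, s, t }
  — 17 sets.
Pass 3: 9 new —
  { p }  = { q, r, s, t }ᶜ
  { q, r }  = { r } ∪ { q }
  { q, s }  = { s } ∪ { q }
  { q, t }  = { p, r, s }ᶜ
  { r, t }  = { p, q, s }ᶜ
  { s, t }  = { p, q, r }ᶜ
  { p, q, t }  = { r, s }ᶜ
  { q, r, s }  = { r, s } ∪ { q }
  { p, q, r, s }  = { r } ∪ { p, q, s }
  — 26 sets.
Pass 4: +6 →
  { t }  = { p, q, r, s }ᶜ
  { p, s }  = { s } ∪ { p }
  { p, t }  = { q, r, s }ᶜ
  { p, r, t }  = { q, s }ᶜ
  { p, s, t }  = { q, r }ᶜ
  { q, r, t }  = { q, t } ∪ { r }
  — 32 sets.
Pass 5: stable.

Therefore σ(𝒢) = { {  }, { p }, { q }, { r }, { s }, { t }, { p, q }, { p, r }, { p, s }, { p, t }, { q, r }, { q, s }, { q, t }, { r, s }, { r, t }, { s, t }, { p, q, r }, { p, q, s }, { p, q, t }, { p, r, s }, { p, r, t }, { p, s, t }, { q, r, s }, { q, r, t }, { q, s, t }, { r, s, t }, { p, q, r, s }, { p, q, r, t }, { p, q, s, t }, { p, r, s, t }, { q, r, s, t }, Ω } (|σ(𝒢)| = 32).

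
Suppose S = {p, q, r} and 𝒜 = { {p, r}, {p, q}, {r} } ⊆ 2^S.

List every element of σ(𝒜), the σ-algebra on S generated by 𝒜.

Answer: σ(𝒜) = { {}, {p}, {q}, {r}, {p, q}, {p, r}, {q, r}, S }

Working:
Initial family (5 sets): { {}, {r}, {p, q}, {p, r}, S }.
Round 1 adds 1:
  {q}  = S∖{p, r}
Round 2. New:
  {q, r}  = {r} ∪ {q}
Round 3 adds 1:
  {p}  = S∖{q, r}
Round 4 adds nothing — fixpoint reached.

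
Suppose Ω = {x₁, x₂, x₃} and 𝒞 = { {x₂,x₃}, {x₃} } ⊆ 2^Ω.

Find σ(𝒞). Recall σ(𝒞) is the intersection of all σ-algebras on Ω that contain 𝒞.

Answer: σ(𝒞) = { ∅, {x₁}, {x₂}, {x₃}, {x₁,x₂}, {x₁,x₃}, {x₂,x₃}, Ω }

Derivation:
Seed the family with 𝒞 together with ∅ and Ω: { ∅, {x₃}, {x₂,x₃}, Ω }.
Step 1: +2 →
  {x₁}  = complement {x₂,x₃}
  {x₁,x₂}  = complement {x₃}
  — 6 sets.
Step 2: 1 new —
  {x₁,x₃}  = {x₃} ∪ {x₁}
  — 7 sets.
Step 3 (1 new):
  {x₂}  = complement {x₁,x₃}
  — 8 sets.
Step 4: already closed under ᶜ and ∪.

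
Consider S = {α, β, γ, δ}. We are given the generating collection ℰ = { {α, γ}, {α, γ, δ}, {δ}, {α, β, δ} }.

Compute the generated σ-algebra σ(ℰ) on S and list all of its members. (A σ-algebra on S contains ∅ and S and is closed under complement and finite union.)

Start: ℰ ∪ {∅, S} = { {}, {δ}, {α, γ}, {α, β, δ}, {α, γ, δ}, S }.
Round 1 adds 4:
  {β}  = S∖{α, γ, δ}
  {γ}  = S∖{α, β, δ}
  {β, δ}  = S∖{α, γ}
  {α, β, γ}  = S∖{δ}
  (now 10)
Round 2: +3 →
  {β, γ}  = {β} ∪ {γ}
  {γ, δ}  = {γ} ∪ {δ}
  {β, γ, δ}  = {γ} ∪ {β, δ}
  (now 13)
Round 3. New:
  {α}  = S∖{β, γ, δ}
  {α, β}  = S∖{γ, δ}
  {α, δ}  = S∖{β, γ}
  (now 16)
Round 4: closed — nothing new.

Hence σ(ℰ) has 16 members: { {}, {α}, {β}, {γ}, {δ}, {α, β}, {α, γ}, {α, δ}, {β, γ}, {β, δ}, {γ, δ}, {α, β, γ}, {α, β, δ}, {α, γ, δ}, {β, γ, δ}, S }.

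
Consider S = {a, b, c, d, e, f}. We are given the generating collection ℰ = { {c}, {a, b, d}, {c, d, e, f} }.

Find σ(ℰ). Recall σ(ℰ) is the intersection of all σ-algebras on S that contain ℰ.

Start: ℰ ∪ {∅, S} = { {}, {c}, {a, b, d}, {c, d, e, f}, S }.
Round 1 adds 4:
  {a, b}  = ᶜ of {c, d, e, f}
  {c, e, f}  = ᶜ of {a, b, d}
  {a, b, c, d}  = {c} ∪ {a, b, d}
  {a, b, d, e, f}  = ᶜ of {c}
  — 9 sets.
Round 2 (3 new):
  {e, f}  = ᶜ of {a, b, c, d}
  {a, b, c}  = {a, b} ∪ {c}
  {a, b, c, e, f}  = {a, b} ∪ {c, e, f}
  — 12 sets.
Round 3: +3 →
  {d}  = ᶜ of {a, b, c, e, f}
  {d, e, f}  = ᶜ of {a, b, c}
  {a, b, e, f}  = {e, f} ∪ {a, b}
  — 15 sets.
Round 4: +1 →
  {c, d}  = ᶜ of {a, b, e, f}
  — 16 sets.
Round 5: no new sets; the family is a σ-algebra.

Therefore σ(ℰ) = { {}, {c}, {d}, {a, b}, {c, d}, {e, f}, {a, b, c}, {a, b, d}, {c, e, f}, {d, e, f}, {a, b, c, d}, {a, b, e, f}, {c, d, e, f}, {a, b, c, e, f}, {a, b, d, e, f}, S } (|σ(ℰ)| = 16).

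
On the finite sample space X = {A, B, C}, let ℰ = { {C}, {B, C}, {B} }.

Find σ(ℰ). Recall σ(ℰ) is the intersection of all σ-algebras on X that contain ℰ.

Initial family (5 sets): { {}, {B}, {C}, {B, C}, X }.
Pass 1 adds 3:
  {A}  = X∖{B, C}
  {A, B}  = X∖{C}
  {A, C}  = X∖{B}
Pass 2: closed — nothing new.

Therefore σ(ℰ) = { {}, {A}, {B}, {C}, {A, B}, {A, C}, {B, C}, X } (|σ(ℰ)| = 8).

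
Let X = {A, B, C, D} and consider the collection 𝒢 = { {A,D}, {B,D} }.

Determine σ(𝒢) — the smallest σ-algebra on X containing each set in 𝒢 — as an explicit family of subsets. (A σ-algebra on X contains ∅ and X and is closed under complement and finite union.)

σ(𝒢) (16 sets): { ∅, {A}, {B}, {C}, {D}, {A,B}, {A,C}, {A,D}, {B,C}, {B,D}, {C,D}, {A,B,C}, {A,B,D}, {A,C,D}, {B,C,D}, X }

Derivation:
Initial family (4 sets): { ∅, {A,D}, {B,D}, X }.
Round 1. New:
  {A,C}  = X∖{B,D}
  {B,C}  = X∖{A,D}
  {A,B,D}  = {B,D} ∪ {A,D}
Round 2: 4 new —
  {C}  = X∖{A,B,D}
  {A,B,C}  = {B,C} ∪ {A,C}
  {A,C,D}  = {A,D} ∪ {A,C}
  {B,C,D}  = {B,C} ∪ {B,D}
Round 3: +3 →
  {A}  = X∖{B,C,D}
  {B}  = X∖{A,C,D}
  {D}  = X∖{A,B,C}
Round 4: 2 new —
  {A,B}  = {B} ∪ {A}
  {C,D}  = {C} ∪ {D}
Round 5: no new sets; the family is a σ-algebra.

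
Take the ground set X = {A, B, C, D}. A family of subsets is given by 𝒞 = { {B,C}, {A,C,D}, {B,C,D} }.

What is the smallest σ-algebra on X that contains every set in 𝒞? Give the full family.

Answer: σ(𝒞) = { {}, {A}, {B}, {C}, {D}, {A,B}, {A,C}, {A,D}, {B,C}, {B,D}, {C,D}, {A,B,C}, {A,B,D}, {A,C,D}, {B,C,D}, X }

Trace:
Begin from { {}, {B,C}, {A,C,D}, {B,C,D}, X } (that is, 𝒞 plus ∅ and X).
Round 1: +3 →
  {A}  = {B,C,D}ᶜ
  {B}  = {A,C,D}ᶜ
  {A,D}  = {B,C}ᶜ
  |family| = 8
Round 2 adds 3:
  {A,B}  = {B} ∪ {A}
  {A,B,C}  = {B,C} ∪ {A}
  {A,B,D}  = {B} ∪ {A,D}
  |family| = 11
Round 3 (3 new):
  {C}  = {A,B,D}ᶜ
  {D}  = {A,B,C}ᶜ
  {C,D}  = {A,B}ᶜ
  |family| = 14
Round 4: 2 new —
  {A,C}  = {C} ∪ {A}
  {B,D}  = {D} ∪ {B}
  |family| = 16
Round 5: closed — nothing new.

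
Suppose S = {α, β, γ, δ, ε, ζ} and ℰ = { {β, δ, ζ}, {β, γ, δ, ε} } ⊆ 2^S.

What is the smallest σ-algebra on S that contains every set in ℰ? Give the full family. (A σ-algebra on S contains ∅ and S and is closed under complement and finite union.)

σ(ℰ) = { {}, {α}, {ζ}, {α, ζ}, {β, δ}, {γ, ε}, {α, β, δ}, {α, γ, ε}, {β, δ, ζ}, {γ, ε, ζ}, {α, β, δ, ζ}, {α, γ, ε, ζ}, {β, γ, δ, ε}, {α, β, γ, δ, ε}, {β, γ, δ, ε, ζ}, S }

Working:
Start: ℰ ∪ {∅, S} = { {}, {β, δ, ζ}, {β, γ, δ, ε}, S }.
Pass 1. New:
  {α, ζ}  = S∖{β, γ, δ, ε}
  {α, γ, ε}  = S∖{β, δ, ζ}
  {β, γ, δ, ε, ζ}  = {β, δ, ζ} ∪ {β, γ, δ, ε}
  [7 total]
Pass 2: +4 →
  {α}  = S∖{β, γ, δ, ε, ζ}
  {α, β, δ, ζ}  = {β, δ, ζ} ∪ {α, ζ}
  {α, γ, ε, ζ}  = {α, ζ} ∪ {α, γ, ε}
  {α, β, γ, δ, ε}  = {α, γ, ε} ∪ {β, γ, δ, ε}
  [11 total]
Pass 3 adds 3:
  {ζ}  = S∖{α, β, γ, δ, ε}
  {β, δ}  = S∖{α, γ, ε, ζ}
  {γ, ε}  = S∖{α, β, δ, ζ}
  [14 total]
Pass 4: 2 new —
  {α, β, δ}  = {β, δ} ∪ {α}
  {γ, ε, ζ}  = {γ, ε} ∪ {ζ}
  [16 total]
Pass 5: stable.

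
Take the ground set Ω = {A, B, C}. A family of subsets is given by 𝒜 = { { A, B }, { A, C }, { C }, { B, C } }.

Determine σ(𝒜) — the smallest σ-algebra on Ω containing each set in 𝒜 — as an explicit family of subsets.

Begin from { ∅, { C }, { A, B }, { A, C }, { B, C }, Ω } (that is, 𝒜 plus ∅ and Ω).
Round 1: +2 →
  { A }  = Ω∖{ B, C }
  { B }  = Ω∖{ A, C }
  — 8 sets.
Round 2: no new sets; the family is a σ-algebra.

Therefore σ(𝒜) = { ∅, { A }, { B }, { C }, { A, B }, { A, C }, { B, C }, Ω } (|σ(𝒜)| = 8).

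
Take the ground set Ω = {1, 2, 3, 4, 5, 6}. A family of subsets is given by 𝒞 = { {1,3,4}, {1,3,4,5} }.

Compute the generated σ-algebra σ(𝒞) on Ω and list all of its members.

Start: 𝒞 ∪ {∅, Ω} = { {}, {1,3,4}, {1,3,4,5}, Ω }.
Iteration 1 (2 new):
  {2,6}  = Ω∖{1,3,4,5}
  {2,5,6}  = Ω∖{1,3,4}
  (now 6)
Iteration 2: 1 new —
  {1,2,3,4,6}  = {1,3,4} ∪ {2,6}
  (now 7)
Iteration 3: 1 new —
  {5}  = Ω∖{1,2,3,4,6}
  (now 8)
Iteration 4: already closed under ᶜ and ∪.

Therefore σ(𝒞) = { {}, {5}, {2,6}, {1,3,4}, {2,5,6}, {1,3,4,5}, {1,2,3,4,6}, Ω } (|σ(𝒞)| = 8).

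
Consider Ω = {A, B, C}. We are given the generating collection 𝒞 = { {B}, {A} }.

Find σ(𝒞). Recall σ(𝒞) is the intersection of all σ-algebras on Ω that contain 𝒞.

σ(𝒞) (8 sets): { {}, {A}, {B}, {C}, {A,B}, {A,C}, {B,C}, Ω }

Trace:
Initial family (4 sets): { {}, {A}, {B}, Ω }.
Pass 1: 3 new —
  {A,B}  = {B} ∪ {A}
  {A,C}  = ᶜ of {B}
  {B,C}  = ᶜ of {A}
  |family| = 7
Pass 2 (1 new):
  {C}  = ᶜ of {A,B}
  |family| = 8
Pass 3: stable.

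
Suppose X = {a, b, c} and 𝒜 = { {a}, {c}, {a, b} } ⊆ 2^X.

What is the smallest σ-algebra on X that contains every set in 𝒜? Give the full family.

Take S₀ = 𝒜 ∪ {∅, X} = { {}, {a}, {c}, {a, b}, X }.
Pass 1. New:
  {a, c}  = {c} ∪ {a}
  {b, c}  = complement {a}
  — 7 sets.
Pass 2: 1 new —
  {b}  = complement {a, c}
  — 8 sets.
Pass 3 adds nothing — fixpoint reached.

σ(𝒜) = { {}, {a}, {b}, {c}, {a, b}, {a, c}, {b, c}, X }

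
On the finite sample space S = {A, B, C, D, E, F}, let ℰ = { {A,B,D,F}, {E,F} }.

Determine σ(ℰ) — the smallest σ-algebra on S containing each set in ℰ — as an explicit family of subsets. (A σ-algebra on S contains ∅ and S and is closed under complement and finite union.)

Start: ℰ ∪ {∅, S} = { ∅, {E,F}, {A,B,D,F}, S }.
Step 1: +3 →
  {C,E}  = S∖{A,B,D,F}
  {A,B,C,D}  = S∖{E,F}
  {A,B,D,E,F}  = {E,F} ∪ {A,B,D,F}
Step 2 adds 4:
  {C}  = S∖{A,B,D,E,F}
  {C,E,F}  = {E,F} ∪ {C,E}
  {A,B,C,D,E}  = {C,E} ∪ {A,B,C,D}
  {A,B,C,D,F}  = {A,B,D,F} ∪ {A,B,C,D}
Step 3 adds 3:
  {E}  = S∖{A,B,C,D,F}
  {F}  = S∖{A,B,C,D,E}
  {A,B,D}  = S∖{C,E,F}
Step 4: 2 new —
  {C,F}  = {C} ∪ {F}
  {A,B,D,E}  = {A,B,D} ∪ {E}
After Step 5 the family is unchanged; done.

Hence σ(ℰ) has 16 members: { ∅, {C}, {E}, {F}, {C,E}, {C,F}, {E,F}, {A,B,D}, {C,E,F}, {A,B,C,D}, {A,B,D,E}, {A,B,D,F}, {A,B,C,D,E}, {A,B,C,D,F}, {A,B,D,E,F}, S }.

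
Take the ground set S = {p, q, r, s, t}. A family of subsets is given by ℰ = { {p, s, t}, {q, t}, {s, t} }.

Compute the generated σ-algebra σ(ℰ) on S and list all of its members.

Start: ℰ ∪ {∅, S} = { {}, {q, t}, {s, t}, {p, s, t}, S }.
Pass 1 (5 new):
  {q, r}  = {p, s, t}ᶜ
  {p, q, r}  = {s, t}ᶜ
  {p, r, s}  = {q, t}ᶜ
  {q, s, t}  = {s, t} ∪ {q, t}
  {p, q, s, t}  = {p, s, t} ∪ {q, t}
Pass 2: 7 new —
  {r}  = {p, q, s, t}ᶜ
  {p, r}  = {q, s, t}ᶜ
  {q, r, t}  = {q, t} ∪ {q, r}
  {p, q, r, s}  = {p, q, r} ∪ {p, r, s}
  {p, q, r, t}  = {q, t} ∪ {p, q, r}
  {p, r, s, t}  = {p, s, t} ∪ {p, r, s}
  {q, r, s, t}  = {s, t} ∪ {q, r}
Pass 3: +6 →
  {p}  = {q, r, s, t}ᶜ
  {q}  = {p, r, s, t}ᶜ
  {s}  = {p, q, r, t}ᶜ
  {t}  = {p, q, r, s}ᶜ
  {p, s}  = {q, r, t}ᶜ
  {r, s, t}  = {s, t} ∪ {r}
Pass 4 adds 9:
  {p, q}  = {r, s, t}ᶜ
  {p, t}  = {t} ∪ {p}
  {q, s}  = {q} ∪ {s}
  {r, s}  = {r} ∪ {s}
  {r, t}  = {t} ∪ {r}
  {p, q, s}  = {q} ∪ {p, s}
  {p, q, t}  = {q, t} ∪ {p}
  {p, r, t}  = {t} ∪ {p, r}
  {q, r, s}  = {q, r} ∪ {s}
Pass 5: no new sets; the family is a σ-algebra.

σ(ℰ) = { {}, {p}, {q}, {r}, {s}, {t}, {p, q}, {p, r}, {p, s}, {p, t}, {q, r}, {q, s}, {q, t}, {r, s}, {r, t}, {s, t}, {p, q, r}, {p, q, s}, {p, q, t}, {p, r, s}, {p, r, t}, {p, s, t}, {q, r, s}, {q, r, t}, {q, s, t}, {r, s, t}, {p, q, r, s}, {p, q, r, t}, {p, q, s, t}, {p, r, s, t}, {q, r, s, t}, S }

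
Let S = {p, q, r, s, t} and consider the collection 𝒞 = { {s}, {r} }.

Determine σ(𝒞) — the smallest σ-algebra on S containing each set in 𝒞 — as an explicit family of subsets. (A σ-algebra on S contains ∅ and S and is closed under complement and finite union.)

σ(𝒞) = { ∅, {r}, {s}, {r,s}, {p,q,t}, {p,q,r,t}, {p,q,s,t}, S }

Trace:
Take S₀ = 𝒞 ∪ {∅, S} = { ∅, {r}, {s}, S }.
Step 1: 3 new —
  {r,s}  = {r} ∪ {s}
  {p,q,r,t}  = complement {s}
  {p,q,s,t}  = complement {r}
  (now 7)
Step 2: 1 new —
  {p,q,t}  = complement {r,s}
  (now 8)
Step 3: stable.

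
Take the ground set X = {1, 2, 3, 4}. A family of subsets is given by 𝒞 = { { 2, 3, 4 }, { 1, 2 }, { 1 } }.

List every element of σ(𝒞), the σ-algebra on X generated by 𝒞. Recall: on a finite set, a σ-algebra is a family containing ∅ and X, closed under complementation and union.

Seed the family with 𝒞 together with ∅ and X: { ∅, { 1 }, { 1, 2 }, { 2, 3, 4 }, X }.
Step 1: 1 new —
  { 3, 4 }  = { 1, 2 }ᶜ
  (now 6)
Step 2 adds 1:
  { 1, 3, 4 }  = { 3, 4 } ∪ { 1 }
  (now 7)
Step 3. New:
  { 2 }  = { 1, 3, 4 }ᶜ
  (now 8)
Step 4: closed — nothing new.

Hence σ(𝒞) has 8 members: { ∅, { 1 }, { 2 }, { 1, 2 }, { 3, 4 }, { 1, 3, 4 }, { 2, 3, 4 }, X }.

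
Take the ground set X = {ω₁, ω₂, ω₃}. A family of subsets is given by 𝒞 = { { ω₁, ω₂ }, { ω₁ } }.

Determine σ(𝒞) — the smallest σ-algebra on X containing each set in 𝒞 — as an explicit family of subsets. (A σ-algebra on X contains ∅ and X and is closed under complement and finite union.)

|σ(𝒞)| = 8.  σ(𝒞) = { ∅, { ω₁ }, { ω₂ }, { ω₃ }, { ω₁, ω₂ }, { ω₁, ω₃ }, { ω₂, ω₃ }, X }

Trace:
Initial family (4 sets): { ∅, { ω₁ }, { ω₁, ω₂ }, X }.
Round 1 (2 new):
  { ω₃ }  = complement { ω₁, ω₂ }
  { ω₂, ω₃ }  = complement { ω₁ }
  — 6 sets.
Round 2 (1 new):
  { ω₁, ω₃ }  = { ω₃ } ∪ { ω₁ }
  — 7 sets.
Round 3: +1 →
  { ω₂ }  = complement { ω₁, ω₃ }
  — 8 sets.
Round 4: no new sets; the family is a σ-algebra.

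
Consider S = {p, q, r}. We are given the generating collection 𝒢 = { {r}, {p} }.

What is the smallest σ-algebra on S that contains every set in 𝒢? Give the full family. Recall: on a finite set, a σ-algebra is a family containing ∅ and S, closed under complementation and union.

Answer: σ(𝒢) = { {}, {p}, {q}, {r}, {p,q}, {p,r}, {q,r}, S }

Derivation:
Begin from { {}, {p}, {r}, S } (that is, 𝒢 plus ∅ and S).
Step 1 (3 new):
  {p,q}  = S∖{r}
  {p,r}  = {r} ∪ {p}
  {q,r}  = S∖{p}
  |family| = 7
Step 2 adds 1:
  {q}  = S∖{p,r}
  |family| = 8
After Step 3 the family is unchanged; done.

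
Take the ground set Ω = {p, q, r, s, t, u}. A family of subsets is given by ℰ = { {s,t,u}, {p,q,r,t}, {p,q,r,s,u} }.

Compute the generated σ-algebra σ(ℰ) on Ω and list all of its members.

σ(ℰ) = { ∅, {t}, {s,u}, {p,q,r}, {s,t,u}, {p,q,r,t}, {p,q,r,s,u}, Ω }

Working:
Initial family (5 sets): { ∅, {s,t,u}, {p,q,r,t}, {p,q,r,s,u}, Ω }.
Iteration 1 (3 new):
  {t}  = complement {p,q,r,s,u}
  {s,u}  = complement {p,q,r,t}
  {p,q,r}  = complement {s,t,u}
  [8 total]
Iteration 2 adds nothing — fixpoint reached.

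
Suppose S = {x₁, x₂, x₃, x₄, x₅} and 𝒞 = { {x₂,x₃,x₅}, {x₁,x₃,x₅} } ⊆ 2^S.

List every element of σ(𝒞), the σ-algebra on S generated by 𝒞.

Seed the family with 𝒞 together with ∅ and S: { ∅, {x₁,x₃,x₅}, {x₂,x₃,x₅}, S }.
Pass 1 adds 3:
  {x₁,x₄}  = S∖{x₂,x₃,x₅}
  {x₂,x₄}  = S∖{x₁,x₃,x₅}
  {x₁,x₂,x₃,x₅}  = {x₁,x₃,x₅} ∪ {x₂,x₃,x₅}
  |family| = 7
Pass 2 adds 4:
  {x₄}  = S∖{x₁,x₂,x₃,x₅}
  {x₁,x₂,x₄}  = {x₁,x₄} ∪ {x₂,x₄}
  {x₁,x₃,x₄,x₅}  = {x₁,x₄} ∪ {x₁,x₃,x₅}
  {x₂,x₃,x₄,x₅}  = {x₂,x₃,x₅} ∪ {x₂,x₄}
  |family| = 11
Pass 3. New:
  {x₁}  = S∖{x₂,x₃,x₄,x₅}
  {x₂}  = S∖{x₁,x₃,x₄,x₅}
  {x₃,x₅}  = S∖{x₁,x₂,x₄}
  |family| = 14
Pass 4. New:
  {x₁,x₂}  = {x₂} ∪ {x₁}
  {x₃,x₄,x₅}  = {x₄} ∪ {x₃,x₅}
  |family| = 16
Pass 5: already closed under ᶜ and ∪.

Therefore σ(𝒞) = { ∅, {x₁}, {x₂}, {x₄}, {x₁,x₂}, {x₁,x₄}, {x₂,x₄}, {x₃,x₅}, {x₁,x₂,x₄}, {x₁,x₃,x₅}, {x₂,x₃,x₅}, {x₃,x₄,x₅}, {x₁,x₂,x₃,x₅}, {x₁,x₃,x₄,x₅}, {x₂,x₃,x₄,x₅}, S } (|σ(𝒞)| = 16).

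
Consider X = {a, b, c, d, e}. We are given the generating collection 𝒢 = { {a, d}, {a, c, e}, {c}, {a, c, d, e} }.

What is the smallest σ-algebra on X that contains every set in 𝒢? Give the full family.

Answer: σ(𝒢) = { ∅, {a}, {b}, {c}, {d}, {e}, {a, b}, {a, c}, {a, d}, {a, e}, {b, c}, {b, d}, {b, e}, {c, d}, {c, e}, {d, e}, {a, b, c}, {a, b, d}, {a, b, e}, {a, c, d}, {a, c, e}, {a, d, e}, {b, c, d}, {b, c, e}, {b, d, e}, {c, d, e}, {a, b, c, d}, {a, b, c, e}, {a, b, d, e}, {a, c, d, e}, {b, c, d, e}, X }

Working:
Start: 𝒢 ∪ {∅, X} = { ∅, {c}, {a, d}, {a, c, e}, {a, c, d, e}, X }.
Round 1: +5 →
  {b}  = complement {a, c, d, e}
  {b, d}  = complement {a, c, e}
  {a, c, d}  = {c} ∪ {a, d}
  {b, c, e}  = complement {a, d}
  {a, b, d, e}  = complement {c}
  |family| = 11
Round 2: +7 →
  {b, c}  = {b} ∪ {c}
  {b, e}  = complement {a, c, d}
  {a, b, d}  = {b} ∪ {a, d}
  {b, c, d}  = {c} ∪ {b, d}
  {a, b, c, d}  = {b} ∪ {a, c, d}
  {a, b, c, e}  = {a, c, e} ∪ {b}
  {b, c, d, e}  = {b, c, e} ∪ {b, d}
  |family| = 18
Round 3: +7 →
  {a}  = complement {b, c, d, e}
  {d}  = complement {a, b, c, e}
  {e}  = complement {a, b, c, d}
  {a, e}  = complement {b, c, d}
  {c, e}  = complement {a, b, d}
  {a, d, e}  = complement {b, c}
  {b, d, e}  = {b, e} ∪ {b, d}
  |family| = 25
Round 4 adds 7:
  {a, b}  = {b} ∪ {a}
  {a, c}  = complement {b, d, e}
  {c, d}  = {c} ∪ {d}
  {d, e}  = {e} ∪ {d}
  {a, b, c}  = {b, c} ∪ {a}
  {a, b, e}  = {b, e} ∪ {a, e}
  {c, d, e}  = {d} ∪ {c, e}
  |family| = 32
Round 5 adds nothing — fixpoint reached.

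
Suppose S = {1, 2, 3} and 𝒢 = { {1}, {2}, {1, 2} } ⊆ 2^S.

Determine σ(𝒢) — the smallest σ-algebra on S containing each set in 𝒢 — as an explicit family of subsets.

σ(𝒢) (8 sets): { {}, {1}, {2}, {3}, {1, 2}, {1, 3}, {2, 3}, S }

Working:
Seed the family with 𝒢 together with ∅ and S: { {}, {1}, {2}, {1, 2}, S }.
Round 1 adds 3:
  {3}  = S∖{1, 2}
  {1, 3}  = S∖{2}
  {2, 3}  = S∖{1}
  [8 total]
Round 2: stable.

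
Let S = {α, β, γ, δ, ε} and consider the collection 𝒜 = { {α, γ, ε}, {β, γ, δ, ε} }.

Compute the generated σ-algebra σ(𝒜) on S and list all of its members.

Seed the family with 𝒜 together with ∅ and S: { ∅, {α, γ, ε}, {β, γ, δ, ε}, S }.
Step 1 adds 2:
  {α}  = {β, γ, δ, ε}ᶜ
  {β, δ}  = {α, γ, ε}ᶜ
  — 6 sets.
Step 2 adds 1:
  {α, β, δ}  = {β, δ} ∪ {α}
  — 7 sets.
Step 3 adds 1:
  {γ, ε}  = {α, β, δ}ᶜ
  — 8 sets.
After Step 4 the family is unchanged; done.

Hence σ(𝒜) has 8 members: { ∅, {α}, {β, δ}, {γ, ε}, {α, β, δ}, {α, γ, ε}, {β, γ, δ, ε}, S }.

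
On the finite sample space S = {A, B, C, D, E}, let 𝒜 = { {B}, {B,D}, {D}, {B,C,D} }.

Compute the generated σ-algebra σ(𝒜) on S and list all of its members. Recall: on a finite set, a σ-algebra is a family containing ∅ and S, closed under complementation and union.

Answer: σ(𝒜) = { ∅, {B}, {C}, {D}, {A,E}, {B,C}, {B,D}, {C,D}, {A,B,E}, {A,C,E}, {A,D,E}, {B,C,D}, {A,B,C,E}, {A,B,D,E}, {A,C,D,E}, S }

Working:
Begin from { ∅, {B}, {D}, {B,D}, {B,C,D}, S } (that is, 𝒜 plus ∅ and S).
Step 1 (4 new):
  {A,E}  = S∖{B,C,D}
  {A,C,E}  = S∖{B,D}
  {A,B,C,E}  = S∖{D}
  {A,C,D,E}  = S∖{B}
  — 10 sets.
Step 2 (3 new):
  {A,B,E}  = {B} ∪ {A,E}
  {A,D,E}  = {A,E} ∪ {D}
  {A,B,D,E}  = {A,E} ∪ {B,D}
  — 13 sets.
Step 3: +3 →
  {C}  = S∖{A,B,D,E}
  {B,C}  = S∖{A,D,E}
  {C,D}  = S∖{A,B,E}
  — 16 sets.
Step 4: stable.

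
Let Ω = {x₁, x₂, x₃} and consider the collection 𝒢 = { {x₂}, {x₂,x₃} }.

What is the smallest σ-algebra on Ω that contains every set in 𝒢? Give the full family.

|σ(𝒢)| = 8.  σ(𝒢) = { ∅, {x₁}, {x₂}, {x₃}, {x₁,x₂}, {x₁,x₃}, {x₂,x₃}, Ω }

Derivation:
Seed the family with 𝒢 together with ∅ and Ω: { ∅, {x₂}, {x₂,x₃}, Ω }.
Round 1: 2 new —
  {x₁}  = complement {x₂,x₃}
  {x₁,x₃}  = complement {x₂}
  |family| = 6
Round 2: 1 new —
  {x₁,x₂}  = {x₂} ∪ {x₁}
  |family| = 7
Round 3: 1 new —
  {x₃}  = complement {x₁,x₂}
  |family| = 8
Round 4: already closed under ᶜ and ∪.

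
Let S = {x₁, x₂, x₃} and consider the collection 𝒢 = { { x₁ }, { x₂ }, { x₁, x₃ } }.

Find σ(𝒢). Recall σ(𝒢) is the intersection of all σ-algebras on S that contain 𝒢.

Take S₀ = 𝒢 ∪ {∅, S} = { {}, { x₁ }, { x₂ }, { x₁, x₃ }, S }.
Step 1 (2 new):
  { x₁, x₂ }  = { x₂ } ∪ { x₁ }
  { x₂, x₃ }  = S∖{ x₁ }
Step 2. New:
  { x₃ }  = S∖{ x₁, x₂ }
After Step 3 the family is unchanged; done.

Therefore σ(𝒢) = { {}, { x₁ }, { x₂ }, { x₃ }, { x₁, x₂ }, { x₁, x₃ }, { x₂, x₃ }, S } (|σ(𝒢)| = 8).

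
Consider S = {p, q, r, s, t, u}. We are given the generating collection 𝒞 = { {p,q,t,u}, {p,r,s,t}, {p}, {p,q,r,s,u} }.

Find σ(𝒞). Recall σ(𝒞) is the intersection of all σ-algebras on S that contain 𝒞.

|σ(𝒞)| = 16.  σ(𝒞) = { {}, {p}, {t}, {p,t}, {q,u}, {r,s}, {p,q,u}, {p,r,s}, {q,t,u}, {r,s,t}, {p,q,t,u}, {p,r,s,t}, {q,r,s,u}, {p,q,r,s,u}, {q,r,s,t,u}, S }

Trace:
Initial family (6 sets): { {}, {p}, {p,q,t,u}, {p,r,s,t}, {p,q,r,s,u}, S }.
Pass 1 adds 4:
  {t}  = {p,q,r,s,u}ᶜ
  {q,u}  = {p,r,s,t}ᶜ
  {r,s}  = {p,q,t,u}ᶜ
  {q,r,s,t,u}  = {p}ᶜ
  [10 total]
Pass 2: +6 →
  {p,t}  = {t} ∪ {p}
  {p,q,u}  = {q,u} ∪ {p}
  {p,r,s}  = {r,s} ∪ {p}
  {q,t,u}  = {q,u} ∪ {t}
  {r,s,t}  = {r,s} ∪ {t}
  {q,r,s,u}  = {r,s} ∪ {q,u}
  [16 total]
Pass 3: closed — nothing new.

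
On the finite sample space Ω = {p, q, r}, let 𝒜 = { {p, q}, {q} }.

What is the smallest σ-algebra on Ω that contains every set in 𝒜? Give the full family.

σ(𝒜) = { ∅, {p}, {q}, {r}, {p, q}, {p, r}, {q, r}, Ω }

Trace:
Take S₀ = 𝒜 ∪ {∅, Ω} = { ∅, {q}, {p, q}, Ω }.
Iteration 1 adds 2:
  {r}  = Ω∖{p, q}
  {p, r}  = Ω∖{q}
Iteration 2: 1 new —
  {q, r}  = {r} ∪ {q}
Iteration 3 adds 1:
  {p}  = Ω∖{q, r}
Iteration 4: closed — nothing new.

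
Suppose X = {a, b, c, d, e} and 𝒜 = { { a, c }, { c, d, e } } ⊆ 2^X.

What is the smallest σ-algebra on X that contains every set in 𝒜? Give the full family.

|σ(𝒜)| = 16.  σ(𝒜) = { {  }, { a }, { b }, { c }, { a, b }, { a, c }, { b, c }, { d, e }, { a, b, c }, { a, d, e }, { b, d, e }, { c, d, e }, { a, b, d, e }, { a, c, d, e }, { b, c, d, e }, X }

Trace:
Begin from { {  }, { a, c }, { c, d, e }, X } (that is, 𝒜 plus ∅ and X).
Iteration 1 (3 new):
  { a, b }  = { c, d, e }ᶜ
  { b, d, e }  = { a, c }ᶜ
  { a, c, d, e }  = { a, c } ∪ { c, d, e }
  — 7 sets.
Iteration 2. New:
  { b }  = { a, c, d, e }ᶜ
  { a, b, c }  = { a, b } ∪ { a, c }
  { a, b, d, e }  = { a, b } ∪ { b, d, e }
  { b, c, d, e }  = { c, d, e } ∪ { b, d, e }
  — 11 sets.
Iteration 3 (3 new):
  { a }  = { b, c, d, e }ᶜ
  { c }  = { a, b, d, e }ᶜ
  { d, e }  = { a, b, c }ᶜ
  — 14 sets.
Iteration 4 (2 new):
  { b, c }  = { c } ∪ { b }
  { a, d, e }  = { d, e } ∪ { a }
  — 16 sets.
Iteration 5: stable.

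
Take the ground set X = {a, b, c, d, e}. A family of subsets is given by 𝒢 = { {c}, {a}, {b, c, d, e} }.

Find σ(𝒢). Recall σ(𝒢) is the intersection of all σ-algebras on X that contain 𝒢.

Initial family (5 sets): { {}, {a}, {c}, {b, c, d, e}, X }.
Step 1 (2 new):
  {a, c}  = {c} ∪ {a}
  {a, b, d, e}  = ᶜ of {c}
  [7 total]
Step 2: +1 →
  {b, d, e}  = ᶜ of {a, c}
  [8 total]
Step 3 adds nothing — fixpoint reached.

σ(𝒢) = { {}, {a}, {c}, {a, c}, {b, d, e}, {a, b, d, e}, {b, c, d, e}, X }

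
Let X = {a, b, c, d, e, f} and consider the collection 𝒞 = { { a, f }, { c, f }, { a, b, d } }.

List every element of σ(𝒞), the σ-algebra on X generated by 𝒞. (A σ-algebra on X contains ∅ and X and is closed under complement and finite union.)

Seed the family with 𝒞 together with ∅ and X: { ∅, { a, f }, { c, f }, { a, b, d }, X }.
Pass 1 adds 6:
  { a, c, f }  = { c, f } ∪ { a, f }
  { c, e, f }  = ᶜ of { a, b, d }
  { a, b, d, e }  = ᶜ of { c, f }
  { a, b, d, f }  = { a, f } ∪ { a, b, d }
  { b, c, d, e }  = ᶜ of { a, f }
  { a, b, c, d, f }  = { c, f } ∪ { a, b, d }
Pass 2 adds 7:
  { e }  = ᶜ of { a, b, c, d, f }
  { c, e }  = ᶜ of { a, b, d, f }
  { b, d, e }  = ᶜ of { a, c, f }
  { a, c, e, f }  = { a, c, f } ∪ { c, e, f }
  { a, b, c, d, e }  = { b, c, d, e } ∪ { a, b, d, e }
  { a, b, d, e, f }  = { a, b, d, f } ∪ { a, b, d, e }
  { b, c, d, e, f }  = { b, c, d, e } ∪ { c, e, f }
Pass 3 (5 new):
  { a }  = ᶜ of { b, c, d, e, f }
  { c }  = ᶜ of { a, b, d, e, f }
  { f }  = ᶜ of { a, b, c, d, e }
  { b, d }  = ᶜ of { a, c, e, f }
  { a, e, f }  = { a, f } ∪ { e }
Pass 4 adds 9:
  { a, c }  = { c } ∪ { a }
  { a, e }  = { e } ∪ { a }
  { e, f }  = { f } ∪ { e }
  { a, c, e }  = { c, e } ∪ { a }
  { b, c, d }  = ᶜ of { a, e, f }
  { b, d, f }  = { f } ∪ { b, d }
  { a, b, c, d }  = { a, b, d } ∪ { c }
  { b, c, d, f }  = { c, f } ∪ { b, d }
  { b, d, e, f }  = { f } ∪ { b, d, e }
After Pass 5 the family is unchanged; done.

Hence σ(𝒞) has 32 members: { ∅, { a }, { c }, { e }, { f }, { a, c }, { a, e }, { a, f }, { b, d }, { c, e }, { c, f }, { e, f }, { a, b, d }, { a, c, e }, { a, c, f }, { a, e, f }, { b, c, d }, { b, d, e }, { b, d, f }, { c, e, f }, { a, b, c, d }, { a, b, d, e }, { a, b, d, f }, { a, c, e, f }, { b, c, d, e }, { b, c, d, f }, { b, d, e, f }, { a, b, c, d, e }, { a, b, c, d, f }, { a, b, d, e, f }, { b, c, d, e, f }, X }.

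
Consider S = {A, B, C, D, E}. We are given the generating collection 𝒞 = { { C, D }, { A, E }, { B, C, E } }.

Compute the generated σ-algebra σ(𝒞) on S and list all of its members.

Begin from { ∅, { A, E }, { C, D }, { B, C, E }, S } (that is, 𝒞 plus ∅ and S).
Iteration 1: 6 new —
  { A, D }  = { B, C, E }ᶜ
  { A, B, E }  = { C, D }ᶜ
  { B, C, D }  = { A, E }ᶜ
  { A, B, C, E }  = { B, C, E } ∪ { A, E }
  { A, C, D, E }  = { C, D } ∪ { A, E }
  { B, C, D, E }  = { C, D } ∪ { B, C, E }
  [11 total]
Iteration 2. New:
  { A }  = { B, C, D, E }ᶜ
  { B }  = { A, C, D, E }ᶜ
  { D }  = { A, B, C, E }ᶜ
  { A, C, D }  = { C, D } ∪ { A, D }
  { A, D, E }  = { A, D } ∪ { A, E }
  { A, B, C, D }  = { B, C, D } ∪ { A, D }
  { A, B, D, E }  = { A, B, E } ∪ { A, D }
  [18 total]
Iteration 3 adds 7:
  { C }  = { A, B, D, E }ᶜ
  { E }  = { A, B, C, D }ᶜ
  { A, B }  = { B } ∪ { A }
  { B, C }  = { A, D, E }ᶜ
  { B, D }  = { D } ∪ { B }
  { B, E }  = { A, C, D }ᶜ
  { A, B, D }  = { A, D } ∪ { B }
  [25 total]
Iteration 4 adds 7:
  { A, C }  = { C } ∪ { A }
  { C, E }  = { A, B, D }ᶜ
  { D, E }  = { E } ∪ { D }
  { A, B, C }  = { A, B } ∪ { C }
  { A, C, E }  = { B, D }ᶜ
  { B, D, E }  = { B, E } ∪ { D }
  { C, D, E }  = { A, B }ᶜ
  [32 total]
After Iteration 5 the family is unchanged; done.

|σ(𝒞)| = 32.  σ(𝒞) = { ∅, { A }, { B }, { C }, { D }, { E }, { A, B }, { A, C }, { A, D }, { A, E }, { B, C }, { B, D }, { B, E }, { C, D }, { C, E }, { D, E }, { A, B, C }, { A, B, D }, { A, B, E }, { A, C, D }, { A, C, E }, { A, D, E }, { B, C, D }, { B, C, E }, { B, D, E }, { C, D, E }, { A, B, C, D }, { A, B, C, E }, { A, B, D, E }, { A, C, D, E }, { B, C, D, E }, S }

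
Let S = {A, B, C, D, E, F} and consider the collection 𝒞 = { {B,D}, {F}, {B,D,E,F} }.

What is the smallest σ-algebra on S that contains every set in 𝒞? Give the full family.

σ(𝒞) = { ∅, {E}, {F}, {A,C}, {B,D}, {E,F}, {A,C,E}, {A,C,F}, {B,D,E}, {B,D,F}, {A,B,C,D}, {A,C,E,F}, {B,D,E,F}, {A,B,C,D,E}, {A,B,C,D,F}, S }

Trace:
Start: 𝒞 ∪ {∅, S} = { ∅, {F}, {B,D}, {B,D,E,F}, S }.
Step 1 adds 4:
  {A,C}  = complement {B,D,E,F}
  {B,D,F}  = {B,D} ∪ {F}
  {A,C,E,F}  = complement {B,D}
  {A,B,C,D,E}  = complement {F}
  — 9 sets.
Step 2 adds 4:
  {A,C,E}  = complement {B,D,F}
  {A,C,F}  = {F} ∪ {A,C}
  {A,B,C,D}  = {A,C} ∪ {B,D}
  {A,B,C,D,F}  = {B,D,F} ∪ {A,C}
  — 13 sets.
Step 3 (3 new):
  {E}  = complement {A,B,C,D,F}
  {E,F}  = complement {A,B,C,D}
  {B,D,E}  = complement {A,C,F}
  — 16 sets.
Step 4: closed — nothing new.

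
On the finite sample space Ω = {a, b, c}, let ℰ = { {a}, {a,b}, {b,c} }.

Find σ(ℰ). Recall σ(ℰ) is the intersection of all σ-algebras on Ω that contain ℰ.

Start: ℰ ∪ {∅, Ω} = { {}, {a}, {a,b}, {b,c}, Ω }.
Iteration 1: 1 new —
  {c}  = {a,b}ᶜ
  (now 6)
Iteration 2 (1 new):
  {a,c}  = {c} ∪ {a}
  (now 7)
Iteration 3 adds 1:
  {b}  = {a,c}ᶜ
  (now 8)
Iteration 4 adds nothing — fixpoint reached.

|σ(ℰ)| = 8.  σ(ℰ) = { {}, {a}, {b}, {c}, {a,b}, {a,c}, {b,c}, Ω }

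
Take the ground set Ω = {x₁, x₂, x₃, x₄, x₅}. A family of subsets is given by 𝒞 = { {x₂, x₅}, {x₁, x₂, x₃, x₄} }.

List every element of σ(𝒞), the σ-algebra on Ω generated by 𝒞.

Begin from { ∅, {x₂, x₅}, {x₁, x₂, x₃, x₄}, Ω } (that is, 𝒞 plus ∅ and Ω).
Step 1 (2 new):
  {x₅}  = ᶜ of {x₁, x₂, x₃, x₄}
  {x₁, x₃, x₄}  = ᶜ of {x₂, x₅}
  [6 total]
Step 2. New:
  {x₁, x₃, x₄, x₅}  = {x₁, x₃, x₄} ∪ {x₅}
  [7 total]
Step 3: +1 →
  {x₂}  = ᶜ of {x₁, x₃, x₄, x₅}
  [8 total]
Step 4: already closed under ᶜ and ∪.

|σ(𝒞)| = 8.  σ(𝒞) = { ∅, {x₂}, {x₅}, {x₂, x₅}, {x₁, x₃, x₄}, {x₁, x₂, x₃, x₄}, {x₁, x₃, x₄, x₅}, Ω }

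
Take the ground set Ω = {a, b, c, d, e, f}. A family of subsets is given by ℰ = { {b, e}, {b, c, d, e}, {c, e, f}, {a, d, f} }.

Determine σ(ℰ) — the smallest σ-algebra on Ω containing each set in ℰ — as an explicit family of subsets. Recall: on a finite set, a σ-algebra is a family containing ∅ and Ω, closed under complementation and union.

Initial family (6 sets): { {}, {b, e}, {a, d, f}, {c, e, f}, {b, c, d, e}, Ω }.
Pass 1: +8 →
  {a, f}  = {b, c, d, e}ᶜ
  {a, b, d}  = {c, e, f}ᶜ
  {b, c, e}  = {a, d, f}ᶜ
  {a, c, d, f}  = {b, e}ᶜ
  {b, c, e, f}  = {b, e} ∪ {c, e, f}
  {a, b, d, e, f}  = {b, e} ∪ {a, d, f}
  {a, c, d, e, f}  = {c, e, f} ∪ {a, d, f}
  {b, c, d, e, f}  = {c, e, f} ∪ {b, c, d, e}
  — 14 sets.
Pass 2: +11 →
  {a}  = {b, c, d, e, f}ᶜ
  {b}  = {a, c, d, e, f}ᶜ
  {c}  = {a, b, d, e, f}ᶜ
  {a, d}  = {b, c, e, f}ᶜ
  {a, b, d, e}  = {b, e} ∪ {a, b, d}
  {a, b, d, f}  = {a, f} ∪ {a, b, d}
  {a, b, e, f}  = {b, e} ∪ {a, f}
  {a, c, e, f}  = {a, f} ∪ {c, e, f}
  {a, b, c, d, e}  = {b, c, d, e} ∪ {a, b, d}
  {a, b, c, d, f}  = {a, b, d} ∪ {a, c, d, f}
  {a, b, c, e, f}  = {a, f} ∪ {b, c, e}
  — 25 sets.
Pass 3 adds 16:
  {d}  = {a, b, c, e, f}ᶜ
  {e}  = {a, b, c, d, f}ᶜ
  {f}  = {a, b, c, d, e}ᶜ
  {a, b}  = {b} ∪ {a}
  {a, c}  = {c} ∪ {a}
  {b, c}  = {b} ∪ {c}
  {b, d}  = {a, c, e, f}ᶜ
  {c, d}  = {a, b, e, f}ᶜ
  {c, e}  = {a, b, d, f}ᶜ
  {c, f}  = {a, b, d, e}ᶜ
  {a, b, e}  = {b, e} ∪ {a}
  {a, b, f}  = {a, f} ∪ {b}
  {a, c, d}  = {a, d} ∪ {c}
  {a, c, f}  = {a, f} ∪ {c}
  {a, b, c, d}  = {a, b, d} ∪ {c}
  {a, b, c, e}  = {b, c, e} ∪ {a}
  — 41 sets.
Pass 4: +22 →
  {a, e}  = {a} ∪ {e}
  {b, f}  = {b} ∪ {f}
  {d, e}  = {d} ∪ {e}
  {d, f}  = {a, b, c, e}ᶜ
  {e, f}  = {a, b, c, d}ᶜ
  {a, b, c}  = {b} ∪ {a, c}
  {a, c, e}  = {a, c} ∪ {c, e}
  {a, d, e}  = {a, d} ∪ {e}
  {a, e, f}  = {a, f} ∪ {e}
  {b, c, d}  = {c, d} ∪ {b}
  {b, c, f}  = {b} ∪ {c, f}
  {b, d, e}  = {a, c, f}ᶜ
  {b, d, f}  = {b, d} ∪ {f}
  {b, e, f}  = {a, c, d}ᶜ
  {c, d, e}  = {a, b, f}ᶜ
  {c, d, f}  = {a, b, e}ᶜ
  {a, b, c, f}  = {a, c, f} ∪ {b}
  {a, c, d, e}  = {c, e} ∪ {a, c, d}
  {a, d, e, f}  = {b, c}ᶜ
  {b, c, d, f}  = {c, f} ∪ {b, d}
  {b, d, e, f}  = {a, c}ᶜ
  {c, d, e, f}  = {a, b}ᶜ
  — 63 sets.
Pass 5: +1 →
  {d, e, f}  = {a, b, c}ᶜ
  — 64 sets.
Pass 6: no new sets; the family is a σ-algebra.

Hence σ(ℰ) has 64 members: { {}, {a}, {b}, {c}, {d}, {e}, {f}, {a, b}, {a, c}, {a, d}, {a, e}, {a, f}, {b, c}, {b, d}, {b, e}, {b, f}, {c, d}, {c, e}, {c, f}, {d, e}, {d, f}, {e, f}, {a, b, c}, {a, b, d}, {a, b, e}, {a, b, f}, {a, c, d}, {a, c, e}, {a, c, f}, {a, d, e}, {a, d, f}, {a, e, f}, {b, c, d}, {b, c, e}, {b, c, f}, {b, d, e}, {b, d, f}, {b, e, f}, {c, d, e}, {c, d, f}, {c, e, f}, {d, e, f}, {a, b, c, d}, {a, b, c, e}, {a, b, c, f}, {a, b, d, e}, {a, b, d, f}, {a, b, e, f}, {a, c, d, e}, {a, c, d, f}, {a, c, e, f}, {a, d, e, f}, {b, c, d, e}, {b, c, d, f}, {b, c, e, f}, {b, d, e, f}, {c, d, e, f}, {a, b, c, d, e}, {a, b, c, d, f}, {a, b, c, e, f}, {a, b, d, e, f}, {a, c, d, e, f}, {b, c, d, e, f}, Ω }.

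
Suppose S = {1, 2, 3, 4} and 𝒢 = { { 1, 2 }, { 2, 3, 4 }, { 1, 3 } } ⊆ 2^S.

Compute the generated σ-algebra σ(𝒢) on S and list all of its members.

σ(𝒢) (16 sets): { {  }, { 1 }, { 2 }, { 3 }, { 4 }, { 1, 2 }, { 1, 3 }, { 1, 4 }, { 2, 3 }, { 2, 4 }, { 3, 4 }, { 1, 2, 3 }, { 1, 2, 4 }, { 1, 3, 4 }, { 2, 3, 4 }, S }

Trace:
Start: 𝒢 ∪ {∅, S} = { {  }, { 1, 2 }, { 1, 3 }, { 2, 3, 4 }, S }.
Round 1. New:
  { 1 }  = ᶜ of { 2, 3, 4 }
  { 2, 4 }  = ᶜ of { 1, 3 }
  { 3, 4 }  = ᶜ of { 1, 2 }
  { 1, 2, 3 }  = { 1, 2 } ∪ { 1, 3 }
Round 2. New:
  { 4 }  = ᶜ of { 1, 2, 3 }
  { 1, 2, 4 }  = { 1, 2 } ∪ { 2, 4 }
  { 1, 3, 4 }  = { 3, 4 } ∪ { 1, 3 }
Round 3 adds 3:
  { 2 }  = ᶜ of { 1, 3, 4 }
  { 3 }  = ᶜ of { 1, 2, 4 }
  { 1, 4 }  = { 4 } ∪ { 1 }
Round 4: +1 →
  { 2, 3 }  = ᶜ of { 1, 4 }
Round 5: already closed under ᶜ and ∪.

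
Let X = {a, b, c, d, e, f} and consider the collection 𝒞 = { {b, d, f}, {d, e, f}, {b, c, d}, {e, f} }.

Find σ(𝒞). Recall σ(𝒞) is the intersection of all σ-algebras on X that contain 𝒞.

Take S₀ = 𝒞 ∪ {∅, X} = { {}, {e, f}, {b, c, d}, {b, d, f}, {d, e, f}, X }.
Round 1 (7 new):
  {a, b, c}  = {d, e, f}ᶜ
  {a, c, e}  = {b, d, f}ᶜ
  {a, e, f}  = {b, c, d}ᶜ
  {a, b, c, d}  = {e, f}ᶜ
  {b, c, d, f}  = {b, d, f} ∪ {b, c, d}
  {b, d, e, f}  = {b, d, f} ∪ {e, f}
  {b, c, d, e, f}  = {b, c, d} ∪ {e, f}
  |family| = 13
Round 2: +11 →
  {a}  = {b, c, d, e, f}ᶜ
  {a, c}  = {b, d, e, f}ᶜ
  {a, e}  = {b, c, d, f}ᶜ
  {a, b, c, e}  = {a, b, c} ∪ {a, c, e}
  {a, c, e, f}  = {e, f} ∪ {a, c, e}
  {a, d, e, f}  = {a, e, f} ∪ {d, e, f}
  {a, b, c, d, e}  = {b, c, d} ∪ {a, c, e}
  {a, b, c, d, f}  = {b, d, f} ∪ {a, b, c}
  {a, b, c, e, f}  = {a, b, c} ∪ {e, f}
  {a, b, d, e, f}  = {b, d, f} ∪ {a, e, f}
  {a, c, d, e, f}  = {a, c, e} ∪ {d, e, f}
  |family| = 24
Round 3: 9 new —
  {b}  = {a, c, d, e, f}ᶜ
  {c}  = {a, b, d, e, f}ᶜ
  {d}  = {a, b, c, e, f}ᶜ
  {e}  = {a, b, c, d, f}ᶜ
  {f}  = {a, b, c, d, e}ᶜ
  {b, c}  = {a, d, e, f}ᶜ
  {b, d}  = {a, c, e, f}ᶜ
  {d, f}  = {a, b, c, e}ᶜ
  {a, b, d, f}  = {b, d, f} ∪ {a}
  |family| = 33
Round 4: +29 →
  {a, b}  = {a} ∪ {b}
  {a, d}  = {a} ∪ {d}
  {a, f}  = {a} ∪ {f}
  {b, e}  = {b} ∪ {e}
  {b, f}  = {b} ∪ {f}
  {c, d}  = {c} ∪ {d}
  {c, e}  = {a, b, d, f}ᶜ
  {c, f}  = {f} ∪ {c}
  {d, e}  = {e} ∪ {d}
  {a, b, d}  = {a} ∪ {b, d}
  {a, b, e}  = {b} ∪ {a, e}
  {a, c, d}  = {a, c} ∪ {d}
  {a, c, f}  = {f} ∪ {a, c}
  {a, d, e}  = {a, e} ∪ {d}
  {a, d, f}  = {a} ∪ {d, f}
  {b, c, e}  = {e} ∪ {b, c}
  {b, c, f}  = {f} ∪ {b, c}
  {b, d, e}  = {e} ∪ {b, d}
  {b, e, f}  = {e, f} ∪ {b}
  {c, d, f}  = {c} ∪ {d, f}
  {c, e, f}  = {e, f} ∪ {c}
  {a, b, c, f}  = {a, b, c} ∪ {f}
  {a, b, d, e}  = {a, e} ∪ {b, d}
  {a, b, e, f}  = {b} ∪ {a, e, f}
  {a, c, d, e}  = {a, c, e} ∪ {d}
  {a, c, d, f}  = {a, c} ∪ {d, f}
  {b, c, d, e}  = {e} ∪ {b, c, d}
  {b, c, e, f}  = {e, f} ∪ {b, c}
  {c, d, e, f}  = {c} ∪ {d, e, f}
  |family| = 62
Round 5 adds 2:
  {a, b, f}  = {a, f} ∪ {b}
  {c, d, e}  = {c, d} ∪ {d, e}
  |family| = 64
After Round 6 the family is unchanged; done.

|σ(𝒞)| = 64.  σ(𝒞) = { {}, {a}, {b}, {c}, {d}, {e}, {f}, {a, b}, {a, c}, {a, d}, {a, e}, {a, f}, {b, c}, {b, d}, {b, e}, {b, f}, {c, d}, {c, e}, {c, f}, {d, e}, {d, f}, {e, f}, {a, b, c}, {a, b, d}, {a, b, e}, {a, b, f}, {a, c, d}, {a, c, e}, {a, c, f}, {a, d, e}, {a, d, f}, {a, e, f}, {b, c, d}, {b, c, e}, {b, c, f}, {b, d, e}, {b, d, f}, {b, e, f}, {c, d, e}, {c, d, f}, {c, e, f}, {d, e, f}, {a, b, c, d}, {a, b, c, e}, {a, b, c, f}, {a, b, d, e}, {a, b, d, f}, {a, b, e, f}, {a, c, d, e}, {a, c, d, f}, {a, c, e, f}, {a, d, e, f}, {b, c, d, e}, {b, c, d, f}, {b, c, e, f}, {b, d, e, f}, {c, d, e, f}, {a, b, c, d, e}, {a, b, c, d, f}, {a, b, c, e, f}, {a, b, d, e, f}, {a, c, d, e, f}, {b, c, d, e, f}, X }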